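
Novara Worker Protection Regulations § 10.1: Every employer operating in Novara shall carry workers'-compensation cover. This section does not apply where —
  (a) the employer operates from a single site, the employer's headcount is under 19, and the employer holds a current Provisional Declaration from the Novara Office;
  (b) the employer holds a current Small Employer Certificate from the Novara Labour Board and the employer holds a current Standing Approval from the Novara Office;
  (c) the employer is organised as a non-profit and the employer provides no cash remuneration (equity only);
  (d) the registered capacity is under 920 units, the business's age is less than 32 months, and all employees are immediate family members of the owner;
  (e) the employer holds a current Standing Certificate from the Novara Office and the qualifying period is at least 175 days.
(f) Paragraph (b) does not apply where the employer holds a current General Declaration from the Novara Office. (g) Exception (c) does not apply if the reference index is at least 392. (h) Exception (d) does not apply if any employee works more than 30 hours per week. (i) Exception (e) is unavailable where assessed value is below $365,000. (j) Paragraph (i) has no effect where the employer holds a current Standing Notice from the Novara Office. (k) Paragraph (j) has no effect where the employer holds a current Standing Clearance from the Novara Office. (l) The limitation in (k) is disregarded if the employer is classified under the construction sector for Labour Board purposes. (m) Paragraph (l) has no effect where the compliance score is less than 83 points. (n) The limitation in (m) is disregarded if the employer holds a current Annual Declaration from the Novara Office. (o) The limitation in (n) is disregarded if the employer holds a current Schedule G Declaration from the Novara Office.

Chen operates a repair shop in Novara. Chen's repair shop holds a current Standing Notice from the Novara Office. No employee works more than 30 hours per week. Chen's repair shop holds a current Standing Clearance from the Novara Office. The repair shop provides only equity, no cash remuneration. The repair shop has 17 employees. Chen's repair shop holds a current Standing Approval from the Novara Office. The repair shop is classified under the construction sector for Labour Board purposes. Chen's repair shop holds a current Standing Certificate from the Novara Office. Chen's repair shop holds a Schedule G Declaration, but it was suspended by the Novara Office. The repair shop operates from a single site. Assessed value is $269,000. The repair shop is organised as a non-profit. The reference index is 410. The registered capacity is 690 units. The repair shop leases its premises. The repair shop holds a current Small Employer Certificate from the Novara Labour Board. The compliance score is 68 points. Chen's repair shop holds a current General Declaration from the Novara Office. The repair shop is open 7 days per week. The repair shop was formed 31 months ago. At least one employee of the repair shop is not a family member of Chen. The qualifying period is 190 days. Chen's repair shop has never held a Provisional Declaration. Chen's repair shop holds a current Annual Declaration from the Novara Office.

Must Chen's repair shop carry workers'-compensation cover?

No — exception (e) applies; Chen's repair shop is not required to carry workers'-compensation cover.

Exception (a) does not apply: there is no Provisional Declaration in force.
Exception (b) is satisfied on its face — a current Small Employer Certificate is held; a current Standing Approval is held. But applying paragraph (f): (f) operates — a current General Declaration is held. (b) is therefore removed.
Exception (c)'s conditions are all satisfied: the employer is a non-profit; remuneration is equity-only. Turning to paragraph (g): (g) operates against (c): the reference index is 410, meeting the 392 threshold. So (c) is unavailable.
Exception (d) fails — at least one employee is not a family member.
All of (e)'s requirements are met (a current Standing Certificate is held; the qualifying period is 190 days, meeting the 175 days threshold). Considering the limiting provisions: (i) is engaged (assessed value is $269,000, below the $365,000 limit), but yields to (j): (j) operates against (i): a current Standing Notice is held. (k) would limit (j) — a current Standing Clearance is held — but (l) sets (k) aside: (l) is triggered — the repair shop is classified under the construction sector. (m) is engaged (the compliance score is 68 points, less than the 83 points limit), but is set aside by (n): (n) operates against (m): a current Annual Declaration is held. (o) is inapplicable (no current Schedule G Declaration is held), so (n) stands. Exception (e) stands.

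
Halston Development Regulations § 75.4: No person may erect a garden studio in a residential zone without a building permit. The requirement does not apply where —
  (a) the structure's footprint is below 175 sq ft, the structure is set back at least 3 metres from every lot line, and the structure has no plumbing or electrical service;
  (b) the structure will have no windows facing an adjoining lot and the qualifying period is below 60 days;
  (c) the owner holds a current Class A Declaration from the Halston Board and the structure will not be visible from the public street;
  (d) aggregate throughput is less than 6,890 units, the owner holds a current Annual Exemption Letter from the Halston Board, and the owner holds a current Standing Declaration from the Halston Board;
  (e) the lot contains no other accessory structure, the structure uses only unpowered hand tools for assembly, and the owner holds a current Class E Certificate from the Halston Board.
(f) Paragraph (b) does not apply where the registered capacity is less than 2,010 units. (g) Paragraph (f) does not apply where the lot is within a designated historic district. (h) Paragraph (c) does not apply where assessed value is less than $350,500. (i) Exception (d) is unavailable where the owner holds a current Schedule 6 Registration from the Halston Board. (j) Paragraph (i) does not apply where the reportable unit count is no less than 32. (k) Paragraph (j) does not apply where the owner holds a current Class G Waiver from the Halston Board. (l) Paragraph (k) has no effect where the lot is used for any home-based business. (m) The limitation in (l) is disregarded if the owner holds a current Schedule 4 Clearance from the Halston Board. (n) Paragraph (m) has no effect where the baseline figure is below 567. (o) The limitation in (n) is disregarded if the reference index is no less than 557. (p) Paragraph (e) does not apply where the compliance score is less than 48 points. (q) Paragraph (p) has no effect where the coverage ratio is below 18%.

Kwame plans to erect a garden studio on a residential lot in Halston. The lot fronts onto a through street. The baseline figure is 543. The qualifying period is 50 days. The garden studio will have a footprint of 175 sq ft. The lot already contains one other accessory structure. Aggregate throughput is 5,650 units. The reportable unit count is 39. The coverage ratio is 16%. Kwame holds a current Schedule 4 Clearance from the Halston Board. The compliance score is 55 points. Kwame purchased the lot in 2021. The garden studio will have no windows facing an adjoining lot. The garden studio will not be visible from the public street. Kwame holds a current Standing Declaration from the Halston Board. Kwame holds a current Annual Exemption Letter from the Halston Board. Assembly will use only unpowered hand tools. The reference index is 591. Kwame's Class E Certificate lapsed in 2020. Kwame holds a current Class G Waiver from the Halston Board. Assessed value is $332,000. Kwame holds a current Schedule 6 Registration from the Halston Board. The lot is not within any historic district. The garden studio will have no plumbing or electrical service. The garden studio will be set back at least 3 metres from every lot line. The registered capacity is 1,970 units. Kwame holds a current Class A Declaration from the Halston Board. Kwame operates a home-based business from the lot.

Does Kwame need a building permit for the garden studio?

Yes — Kwame must obtain a building permit.

Exception (a) does not apply: the structure's footprint is 175 sq ft, not below 175 sq ft.
All of (b)'s requirements are met (no windows face an adjoining lot; the qualifying period is 50 days, below the 60 days limit). But applying paragraphs (f)–(g): (f) is triggered — the registered capacity is 1,970 units, less than the 2,010 units limit. (g), which would lift (f), does not operate here — the lot is not in a historic district. So (b) is unavailable.
Exception (c)'s conditions are all satisfied: a current Class A Declaration is held; the structure will not be visible from the street. But applying paragraph (h): (h) operates against (c): assessed value is $332,000, less than the $350,500 limit. (c) is therefore removed.
Exception (d)'s conditions are all satisfied: aggregate throughput is 5,650 units, less than the 6,890 units limit; a current Annual Exemption Letter is held; a current Standing Declaration is held. But: (i) operates against (d): a current Schedule 6 Registration is held. (j) would limit (i) — the reportable unit count is 39, meeting the 32 threshold — but (k) sets (j) aside: (k) operates — a current Class G Waiver is held. (l) would limit (k) — a home-based business operates on the lot — but (m) sets (l) aside: (m) is triggered — a current Schedule 4 Clearance is held. (n) operates (the baseline figure is 543, below the 567 limit), but is itself disapplied by (o): (o) operates against (n): the reference index is 591, meeting the 557 threshold. (d) is therefore removed.
Exception (e) fails — the lot already has another accessory structure.
None of the exceptions is available; § 75.4 applies in full.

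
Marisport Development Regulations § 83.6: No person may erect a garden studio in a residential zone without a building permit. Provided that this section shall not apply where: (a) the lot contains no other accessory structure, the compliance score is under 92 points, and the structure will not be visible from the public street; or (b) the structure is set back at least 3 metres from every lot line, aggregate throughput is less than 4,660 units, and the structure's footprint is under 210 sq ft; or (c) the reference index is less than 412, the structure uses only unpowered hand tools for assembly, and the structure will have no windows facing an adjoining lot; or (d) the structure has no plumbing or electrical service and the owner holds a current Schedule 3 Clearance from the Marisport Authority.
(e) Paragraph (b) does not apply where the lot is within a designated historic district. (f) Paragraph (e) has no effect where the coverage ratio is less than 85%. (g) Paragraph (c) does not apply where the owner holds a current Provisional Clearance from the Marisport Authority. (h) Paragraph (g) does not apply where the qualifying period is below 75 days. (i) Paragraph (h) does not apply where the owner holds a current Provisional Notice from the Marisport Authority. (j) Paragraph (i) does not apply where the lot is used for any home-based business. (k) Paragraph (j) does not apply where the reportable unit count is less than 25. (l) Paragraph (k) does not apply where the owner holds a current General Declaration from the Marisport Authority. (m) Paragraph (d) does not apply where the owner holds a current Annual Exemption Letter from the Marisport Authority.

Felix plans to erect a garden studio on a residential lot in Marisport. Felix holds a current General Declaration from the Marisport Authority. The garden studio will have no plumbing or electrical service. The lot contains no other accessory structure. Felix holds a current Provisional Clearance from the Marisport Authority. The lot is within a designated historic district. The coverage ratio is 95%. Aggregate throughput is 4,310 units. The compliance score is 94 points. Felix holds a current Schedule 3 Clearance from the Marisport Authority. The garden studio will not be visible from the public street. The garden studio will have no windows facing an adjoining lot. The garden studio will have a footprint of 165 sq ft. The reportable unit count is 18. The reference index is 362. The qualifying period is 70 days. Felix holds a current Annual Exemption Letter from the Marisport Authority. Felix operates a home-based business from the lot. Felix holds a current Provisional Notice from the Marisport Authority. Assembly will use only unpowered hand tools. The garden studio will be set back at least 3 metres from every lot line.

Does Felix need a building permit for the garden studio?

Exception (a) does not apply: the compliance score is 94 points, not under 92 points.
Exception (b): the setback is at least 3 m on every side; aggregate throughput is 4,310 units, less than the 4,660 units limit; the structure's footprint is 165 sq ft, under the 210 sq ft limit — every condition holds. But applying paragraphs (e)–(f): (e) is engaged — the lot is in a historic district. (f), which would lift (e), is not engaged — the coverage ratio is 95%, not less than 85%. (b) is therefore removed.
All of (c)'s requirements are met (the reference index is 362, less than the 412 limit; assembly uses only hand tools; no windows face an adjoining lot). As to paragraphs (g)–(l): (g) would limit (c) — a current Provisional Clearance is held — but (h) sets (g) aside: (h) operates against (g): the qualifying period is 70 days, below the 75 days limit. (i) is engaged (a current Provisional Notice is held), but is overridden by (j): (j) is engaged — a home-based business operates on the lot. (k) is triggered (the reportable unit count is 18, less than the 25 limit), but is displaced by (l): (l) operates against (k): a current General Declaration is held. (c) remains available.
Exception (d): there is no plumbing or electrical service; a current Schedule 3 Clearance is held — every condition holds. But: (m) operates against (d): a current Annual Exemption Letter is held. So (d) is unavailable.

No — exception (c) applies; Felix does not need a building permit.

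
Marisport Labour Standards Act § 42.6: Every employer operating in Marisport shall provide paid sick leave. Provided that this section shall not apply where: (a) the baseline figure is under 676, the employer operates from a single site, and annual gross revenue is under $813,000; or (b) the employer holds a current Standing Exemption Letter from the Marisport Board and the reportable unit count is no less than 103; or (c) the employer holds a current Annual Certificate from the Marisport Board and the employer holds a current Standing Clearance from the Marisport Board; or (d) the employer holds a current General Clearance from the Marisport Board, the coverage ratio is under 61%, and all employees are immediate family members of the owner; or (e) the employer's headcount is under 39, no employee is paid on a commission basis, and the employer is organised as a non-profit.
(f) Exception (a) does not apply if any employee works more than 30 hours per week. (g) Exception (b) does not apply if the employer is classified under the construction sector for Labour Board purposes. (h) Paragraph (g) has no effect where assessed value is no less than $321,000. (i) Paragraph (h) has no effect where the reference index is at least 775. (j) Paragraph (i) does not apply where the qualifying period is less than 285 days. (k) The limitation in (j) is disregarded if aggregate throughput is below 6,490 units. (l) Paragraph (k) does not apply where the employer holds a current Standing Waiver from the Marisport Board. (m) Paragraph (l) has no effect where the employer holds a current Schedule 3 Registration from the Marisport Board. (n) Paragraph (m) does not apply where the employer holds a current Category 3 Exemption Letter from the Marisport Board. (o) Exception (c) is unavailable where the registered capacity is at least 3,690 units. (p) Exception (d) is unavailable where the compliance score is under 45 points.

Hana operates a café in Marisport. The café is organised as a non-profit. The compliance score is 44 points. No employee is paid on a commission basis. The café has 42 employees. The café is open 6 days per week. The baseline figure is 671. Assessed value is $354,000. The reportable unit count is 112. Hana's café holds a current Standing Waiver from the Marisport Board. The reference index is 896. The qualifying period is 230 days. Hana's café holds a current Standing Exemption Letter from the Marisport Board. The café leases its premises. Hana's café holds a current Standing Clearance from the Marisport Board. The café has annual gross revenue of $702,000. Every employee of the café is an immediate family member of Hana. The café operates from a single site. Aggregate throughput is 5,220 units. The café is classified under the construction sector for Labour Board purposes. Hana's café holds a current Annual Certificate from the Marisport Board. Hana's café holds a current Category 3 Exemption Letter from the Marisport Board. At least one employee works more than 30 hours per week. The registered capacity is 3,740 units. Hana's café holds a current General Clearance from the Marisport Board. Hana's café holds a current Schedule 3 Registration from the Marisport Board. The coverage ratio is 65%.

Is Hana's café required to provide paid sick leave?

No — exception (b) applies; Hana's café is not required to provide paid sick leave.

Exception (a)'s conditions are all satisfied: the baseline figure is 671, under the 676 limit; the employer operates from a single site; annual gross revenue is $702,000, under the $813,000 limit. However, paragraph (f) must be considered: (f) operates against (a): at least one employee exceeds 30 hours/week. (a) is therefore removed.
All of (b)'s requirements are met (a current Standing Exemption Letter is held; the reportable unit count is 112, meeting the 103 threshold). Considering the limiting provisions: (g) would limit (b) — the café is classified under the construction sector — but (h) sets (g) aside: (h) is triggered — assessed value is $354,000, meeting the $321,000 threshold. (i) is triggered (the reference index is 896, meeting the 775 threshold), but is displaced by (j): (j) operates — the qualifying period is 230 days, less than the 285 days limit. (k) would limit (j) — aggregate throughput is 5,220 units, below the 6,490 units limit — but (l) sets (k) aside: (l) operates — a current Standing Waiver is held. (m) is engaged (a current Schedule 3 Registration is held), but yields to (n): (n) operates against (m): a current Category 3 Exemption Letter is held. Exception (b) stands.
Exception (c)'s conditions are all satisfied: a current Annual Certificate is held; a current Standing Clearance is held. But: (o) is triggered — the registered capacity is 3,740 units, meeting the 3,690 units threshold. (c) is therefore removed.
Exception (d) does not apply: the coverage ratio is 65%, not under 61%.
Exception (e) requires that the employer's headcount is under 39; but the employer's headcount is 42, not under 39, so (e) is unavailable.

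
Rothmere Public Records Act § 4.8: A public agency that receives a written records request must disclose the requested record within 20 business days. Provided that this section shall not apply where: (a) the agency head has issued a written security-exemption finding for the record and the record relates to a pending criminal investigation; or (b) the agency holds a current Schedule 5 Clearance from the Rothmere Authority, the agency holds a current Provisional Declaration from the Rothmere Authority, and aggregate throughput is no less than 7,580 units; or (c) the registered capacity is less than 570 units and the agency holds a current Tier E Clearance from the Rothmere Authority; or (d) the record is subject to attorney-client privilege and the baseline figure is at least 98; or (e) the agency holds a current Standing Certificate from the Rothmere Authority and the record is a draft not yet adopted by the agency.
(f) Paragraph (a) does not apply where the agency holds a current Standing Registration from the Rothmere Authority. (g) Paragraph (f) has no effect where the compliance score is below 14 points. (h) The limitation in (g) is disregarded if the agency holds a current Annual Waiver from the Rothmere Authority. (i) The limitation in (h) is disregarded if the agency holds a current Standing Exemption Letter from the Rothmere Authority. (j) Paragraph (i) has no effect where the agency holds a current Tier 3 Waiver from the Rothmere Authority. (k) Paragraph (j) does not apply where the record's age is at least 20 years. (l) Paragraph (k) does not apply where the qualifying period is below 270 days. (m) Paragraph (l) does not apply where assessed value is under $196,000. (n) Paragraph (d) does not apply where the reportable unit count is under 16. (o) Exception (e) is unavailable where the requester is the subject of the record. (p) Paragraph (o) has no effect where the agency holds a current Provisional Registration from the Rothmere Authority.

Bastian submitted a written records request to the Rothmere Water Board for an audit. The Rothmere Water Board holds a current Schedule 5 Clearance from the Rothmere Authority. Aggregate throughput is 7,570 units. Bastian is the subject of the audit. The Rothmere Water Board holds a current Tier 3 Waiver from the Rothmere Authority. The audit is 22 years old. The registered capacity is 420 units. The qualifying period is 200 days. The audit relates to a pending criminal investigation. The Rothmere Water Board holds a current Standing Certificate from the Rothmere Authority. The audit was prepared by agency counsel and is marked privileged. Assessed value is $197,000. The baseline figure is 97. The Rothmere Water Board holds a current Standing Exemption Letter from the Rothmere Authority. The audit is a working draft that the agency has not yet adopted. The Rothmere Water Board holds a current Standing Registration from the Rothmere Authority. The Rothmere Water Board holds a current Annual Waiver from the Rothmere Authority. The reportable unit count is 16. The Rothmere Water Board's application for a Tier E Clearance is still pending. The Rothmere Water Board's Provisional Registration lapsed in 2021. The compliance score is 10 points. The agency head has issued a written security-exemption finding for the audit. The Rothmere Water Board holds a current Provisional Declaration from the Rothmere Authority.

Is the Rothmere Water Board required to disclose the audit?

Exception (a)'s conditions are all satisfied: a written security-exemption finding has been issued; the audit relates to a pending investigation. But applying paragraphs (f)–(m): (f) operates against (a): a current Standing Registration is held. (g) is triggered (the compliance score is 10 points, below the 14 points limit), but is itself disapplied by (h): (h) operates against (g): a current Annual Waiver is held. (i) is triggered (a current Standing Exemption Letter is held), but yields to (j): (j) is triggered — a current Tier 3 Waiver is held. (k) would limit (j) — the record's age is 22 years, meeting the 20 years threshold — but (l) sets (k) aside: (l) applies — the qualifying period is 200 days, below the 270 days limit. (m), which would lift (l), does not operate here — assessed value is $197,000, not under $196,000. (a) is therefore removed.
Exception (b) fails — aggregate throughput is 7,570 units, short of 7,580 units.
Exception (c) requires that the agency holds a current Tier E Clearance from the Rothmere Authority; but no current Tier E Clearance is held, so (c) is unavailable.
Exception (d) fails — the baseline figure is 97, short of 98.
Exception (e)'s conditions are all satisfied: a current Standing Certificate is held; the audit is an unadopted draft. But: (o) operates against (e): Bastian is the subject of the audit. (p), which would lift (o), does not operate here — no current Provisional Registration is held. (e) is therefore removed.
Every exception is unavailable, so the rule governs.

Yes — the Rothmere Water Board must disclose the audit.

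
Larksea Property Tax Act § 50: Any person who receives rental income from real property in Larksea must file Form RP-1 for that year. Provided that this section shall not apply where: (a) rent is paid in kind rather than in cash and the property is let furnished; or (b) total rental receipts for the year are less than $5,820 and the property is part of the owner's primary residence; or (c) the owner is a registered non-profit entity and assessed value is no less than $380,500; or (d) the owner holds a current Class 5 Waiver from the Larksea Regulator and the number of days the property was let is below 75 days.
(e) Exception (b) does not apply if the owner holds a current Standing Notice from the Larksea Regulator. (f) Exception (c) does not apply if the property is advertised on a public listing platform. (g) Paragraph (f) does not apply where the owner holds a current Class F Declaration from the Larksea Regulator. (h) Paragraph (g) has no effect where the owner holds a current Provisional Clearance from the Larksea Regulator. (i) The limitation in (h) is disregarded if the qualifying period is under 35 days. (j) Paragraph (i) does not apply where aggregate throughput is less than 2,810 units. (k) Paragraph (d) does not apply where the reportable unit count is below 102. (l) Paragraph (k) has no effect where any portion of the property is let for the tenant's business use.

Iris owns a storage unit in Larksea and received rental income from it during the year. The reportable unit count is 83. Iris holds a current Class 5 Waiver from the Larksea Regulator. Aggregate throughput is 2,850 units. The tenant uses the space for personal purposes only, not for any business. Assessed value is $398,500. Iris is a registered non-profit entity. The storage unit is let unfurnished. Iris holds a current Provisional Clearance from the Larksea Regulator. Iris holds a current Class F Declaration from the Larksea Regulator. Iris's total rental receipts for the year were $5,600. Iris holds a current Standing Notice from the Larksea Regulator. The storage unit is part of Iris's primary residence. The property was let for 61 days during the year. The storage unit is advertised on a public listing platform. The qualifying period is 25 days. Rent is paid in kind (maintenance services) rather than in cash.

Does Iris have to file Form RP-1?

Exception (a) requires that the property is let furnished; but the property is let unfurnished, so (a) is unavailable.
All of (b)'s requirements are met (total rental receipts for the year are $5,600, less than the $5,820 limit; the storage unit is part of the primary residence). However, paragraph (e) must be considered: (e) is engaged — a current Standing Notice is held. Exception (b) does not apply.
Exception (c) is satisfied on its face — Iris is a registered non-profit; assessed value is $398,500, meeting the $380,500 threshold. Under paragraphs (f)–(j): (f) would limit (c) — the property is publicly advertised — but (g) sets (f) aside: (g) operates against (f): a current Class F Declaration is held. (h) would limit (g) — a current Provisional Clearance is held — but (i) sets (h) aside: (i) is triggered — the qualifying period is 25 days, under the 35 days limit. (j), which would lift (i), is not triggered — aggregate throughput is 2,850 units, not less than 2,810 units. So (c) applies.
Exception (d): a current Class 5 Waiver is held; the number of days the property was let is 61 days, below the 75 days limit — every condition holds. But: (k) operates against (d): the reportable unit count is 83, below the 102 limit. (l), which would lift (k), is not engaged — the space is used for personal purposes only. (d) is therefore removed.

No — exception (c) applies; Iris is not required to file Form RP-1.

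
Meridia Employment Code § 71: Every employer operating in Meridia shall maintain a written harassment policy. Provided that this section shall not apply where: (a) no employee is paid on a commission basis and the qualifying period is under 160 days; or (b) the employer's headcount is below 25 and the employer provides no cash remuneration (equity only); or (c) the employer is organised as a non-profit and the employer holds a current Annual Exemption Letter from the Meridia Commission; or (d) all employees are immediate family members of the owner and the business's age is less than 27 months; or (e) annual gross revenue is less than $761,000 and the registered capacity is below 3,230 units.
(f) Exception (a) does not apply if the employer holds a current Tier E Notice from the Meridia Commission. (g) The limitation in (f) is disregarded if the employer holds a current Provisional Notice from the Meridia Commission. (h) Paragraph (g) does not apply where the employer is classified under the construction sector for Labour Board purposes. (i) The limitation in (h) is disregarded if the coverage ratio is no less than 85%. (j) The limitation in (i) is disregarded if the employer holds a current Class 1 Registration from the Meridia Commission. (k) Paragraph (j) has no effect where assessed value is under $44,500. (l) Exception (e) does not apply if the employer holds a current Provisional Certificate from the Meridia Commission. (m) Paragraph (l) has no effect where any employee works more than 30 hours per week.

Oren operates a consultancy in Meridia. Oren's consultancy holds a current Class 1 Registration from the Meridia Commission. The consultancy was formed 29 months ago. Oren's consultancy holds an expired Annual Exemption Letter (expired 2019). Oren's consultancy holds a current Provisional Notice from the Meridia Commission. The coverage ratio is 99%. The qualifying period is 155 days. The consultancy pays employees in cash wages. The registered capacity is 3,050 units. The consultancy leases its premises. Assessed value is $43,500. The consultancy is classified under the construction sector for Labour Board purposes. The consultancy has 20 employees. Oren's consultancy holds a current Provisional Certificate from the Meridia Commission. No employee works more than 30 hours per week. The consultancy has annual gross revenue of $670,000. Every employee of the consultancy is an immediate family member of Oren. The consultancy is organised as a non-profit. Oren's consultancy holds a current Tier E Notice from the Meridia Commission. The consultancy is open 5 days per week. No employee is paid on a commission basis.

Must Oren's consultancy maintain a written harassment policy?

No — exception (a) applies; Oren's consultancy is not required to maintain a written harassment policy.

All of (a)'s requirements are met (no employee is paid on commission; the qualifying period is 155 days, under the 160 days limit). Considering the limiting provisions: (f) is engaged (a current Tier E Notice is held), but is displaced by (g): (g) is engaged — a current Provisional Notice is held. (h) applies (the consultancy is classified under the construction sector), but is displaced by (i): (i) operates against (h): the coverage ratio is 99%, meeting the 85% threshold. (j) would limit (i) — a current Class 1 Registration is held — but (k) sets (j) aside: (k) operates against (j): assessed value is $43,500, under the $44,500 limit. So (a) applies.
Exception (b) fails — employees are paid cash wages.
Exception (c) requires that the employer holds a current Annual Exemption Letter from the Meridia Commission; but the Annual Exemption Letter is not current, so (c) is unavailable.
Exception (d) requires that the business's age is less than 27 months; but the business's age is 29 months, not less than 27 months, so (d) is unavailable.
Exception (e): annual gross revenue is $670,000, less than the $761,000 limit; the registered capacity is 3,050 units, below the 3,230 units limit — every condition holds. Turning to paragraphs (l)–(m): (l) operates — a current Provisional Certificate is held. (m) is not triggered (no employee exceeds 30 hours/week), so (l) stands. (e) is therefore removed.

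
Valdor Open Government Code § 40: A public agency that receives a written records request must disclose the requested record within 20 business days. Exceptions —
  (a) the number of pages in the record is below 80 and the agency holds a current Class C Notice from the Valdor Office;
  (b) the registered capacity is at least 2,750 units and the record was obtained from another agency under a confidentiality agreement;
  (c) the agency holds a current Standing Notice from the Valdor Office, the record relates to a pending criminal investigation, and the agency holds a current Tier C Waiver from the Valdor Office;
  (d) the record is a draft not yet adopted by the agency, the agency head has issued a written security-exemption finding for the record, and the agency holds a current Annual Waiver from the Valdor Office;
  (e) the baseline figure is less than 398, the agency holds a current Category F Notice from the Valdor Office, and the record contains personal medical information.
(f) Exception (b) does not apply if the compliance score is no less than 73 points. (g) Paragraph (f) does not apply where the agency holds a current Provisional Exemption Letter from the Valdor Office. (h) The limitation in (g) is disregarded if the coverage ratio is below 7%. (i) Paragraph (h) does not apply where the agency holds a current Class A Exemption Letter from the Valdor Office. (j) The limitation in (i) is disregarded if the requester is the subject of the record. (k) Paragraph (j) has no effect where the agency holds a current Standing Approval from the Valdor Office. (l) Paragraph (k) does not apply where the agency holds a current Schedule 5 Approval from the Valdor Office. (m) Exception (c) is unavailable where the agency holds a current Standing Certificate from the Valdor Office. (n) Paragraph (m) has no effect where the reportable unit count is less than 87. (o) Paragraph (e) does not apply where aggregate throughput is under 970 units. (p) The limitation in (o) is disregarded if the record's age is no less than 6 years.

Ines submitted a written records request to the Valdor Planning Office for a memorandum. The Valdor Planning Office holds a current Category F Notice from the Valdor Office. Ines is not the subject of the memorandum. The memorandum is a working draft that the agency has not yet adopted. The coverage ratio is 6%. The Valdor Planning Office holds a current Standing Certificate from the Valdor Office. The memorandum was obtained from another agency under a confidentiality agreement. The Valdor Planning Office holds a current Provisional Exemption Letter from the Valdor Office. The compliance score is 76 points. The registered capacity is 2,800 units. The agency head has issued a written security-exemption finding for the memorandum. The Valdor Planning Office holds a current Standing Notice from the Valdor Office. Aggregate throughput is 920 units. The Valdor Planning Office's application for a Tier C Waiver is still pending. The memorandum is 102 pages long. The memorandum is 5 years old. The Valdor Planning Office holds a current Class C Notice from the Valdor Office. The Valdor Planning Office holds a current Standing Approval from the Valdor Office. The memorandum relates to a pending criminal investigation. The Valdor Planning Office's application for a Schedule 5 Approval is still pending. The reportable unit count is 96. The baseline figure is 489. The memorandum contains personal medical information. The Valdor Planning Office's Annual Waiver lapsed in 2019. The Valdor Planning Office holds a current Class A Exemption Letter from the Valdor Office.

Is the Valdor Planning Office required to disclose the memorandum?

Exception (a) requires that the number of pages in the record is below 80; but the number of pages in the record is 102, not below 80, so (a) is unavailable.
Exception (b): the registered capacity is 2,800 units, meeting the 2,750 units threshold; the memorandum was obtained under a confidentiality agreement — every condition holds. Applying paragraphs (f)–(l): (f) operates (the compliance score is 76 points, meeting the 73 points threshold), but is set aside by (g): (g) operates against (f): a current Provisional Exemption Letter is held. (h) is triggered (the coverage ratio is 6%, below the 7% limit), but yields to (i): (i) operates against (h): a current Class A Exemption Letter is held. (j), which would lift (i), is not triggered — Ines is not the subject of the memorandum. (b) remains available.
Exception (c) fails — no current Tier C Waiver is held.
Exception (d) fails — no current Annual Waiver is held.
Exception (e) requires that the baseline figure is less than 398; but the baseline figure is 489, not less than 398, so (e) is unavailable.

No — exception (b) applies; the Valdor Planning Office is not required to disclose the memorandum.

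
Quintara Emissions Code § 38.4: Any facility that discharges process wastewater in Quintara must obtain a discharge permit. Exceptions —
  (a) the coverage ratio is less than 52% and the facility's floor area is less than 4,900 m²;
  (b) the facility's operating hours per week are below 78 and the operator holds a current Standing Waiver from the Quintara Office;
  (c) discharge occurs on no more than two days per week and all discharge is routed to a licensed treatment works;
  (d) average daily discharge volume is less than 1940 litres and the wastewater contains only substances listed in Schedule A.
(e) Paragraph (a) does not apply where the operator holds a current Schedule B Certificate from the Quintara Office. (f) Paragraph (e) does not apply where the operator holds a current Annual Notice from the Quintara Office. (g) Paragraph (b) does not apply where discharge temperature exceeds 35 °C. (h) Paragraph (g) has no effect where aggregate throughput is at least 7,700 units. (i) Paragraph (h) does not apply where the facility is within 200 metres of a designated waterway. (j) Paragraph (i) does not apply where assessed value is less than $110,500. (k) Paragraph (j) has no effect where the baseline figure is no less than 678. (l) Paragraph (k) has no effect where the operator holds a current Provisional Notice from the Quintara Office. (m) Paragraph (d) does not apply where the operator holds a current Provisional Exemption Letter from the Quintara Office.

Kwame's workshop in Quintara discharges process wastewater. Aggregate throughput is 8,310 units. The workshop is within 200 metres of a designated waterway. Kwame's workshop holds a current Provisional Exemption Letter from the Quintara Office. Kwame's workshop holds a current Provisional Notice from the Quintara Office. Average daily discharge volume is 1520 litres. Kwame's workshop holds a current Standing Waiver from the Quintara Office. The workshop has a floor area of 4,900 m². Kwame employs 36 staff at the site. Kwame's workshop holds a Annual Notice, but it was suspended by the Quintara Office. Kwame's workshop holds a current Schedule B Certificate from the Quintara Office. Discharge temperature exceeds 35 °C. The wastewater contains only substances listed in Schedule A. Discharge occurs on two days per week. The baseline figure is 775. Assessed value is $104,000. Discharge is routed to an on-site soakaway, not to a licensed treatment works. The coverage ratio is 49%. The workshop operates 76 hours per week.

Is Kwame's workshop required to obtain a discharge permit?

No — exception (b) applies; Kwame's workshop is not required to obtain a discharge permit.

Exception (a) requires that the facility's floor area is less than 4,900 m²; but the facility's floor area is 4,900 m², not less than 4,900 m², so (a) is unavailable.
Exception (b)'s conditions are all satisfied: the facility's operating hours per week are 76, below the 78 limit; a current Standing Waiver is held. Applying paragraphs (g)–(l): (g) would limit (b) — discharge temperature exceeds 35 °C — but (h) sets (g) aside: (h) operates — aggregate throughput is 8,310 units, meeting the 7,700 units threshold. (i) would limit (h) — the workshop is within 200 m of a designated waterway — but (j) sets (i) aside: (j) operates — assessed value is $104,000, less than the $110,500 limit. (k) would limit (j) — the baseline figure is 775, meeting the 678 threshold — but (l) sets (k) aside: (l) operates against (k): a current Provisional Notice is held. So (b) applies.
Exception (c) does not apply: discharge is not routed to a licensed treatment works.
All of (d)'s requirements are met (average daily discharge volume is 1520 litres, less than the 1940 litres limit; the wastewater is Schedule-A-only). But: (m) operates against (d): a current Provisional Exemption Letter is held. (d) is therefore removed.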